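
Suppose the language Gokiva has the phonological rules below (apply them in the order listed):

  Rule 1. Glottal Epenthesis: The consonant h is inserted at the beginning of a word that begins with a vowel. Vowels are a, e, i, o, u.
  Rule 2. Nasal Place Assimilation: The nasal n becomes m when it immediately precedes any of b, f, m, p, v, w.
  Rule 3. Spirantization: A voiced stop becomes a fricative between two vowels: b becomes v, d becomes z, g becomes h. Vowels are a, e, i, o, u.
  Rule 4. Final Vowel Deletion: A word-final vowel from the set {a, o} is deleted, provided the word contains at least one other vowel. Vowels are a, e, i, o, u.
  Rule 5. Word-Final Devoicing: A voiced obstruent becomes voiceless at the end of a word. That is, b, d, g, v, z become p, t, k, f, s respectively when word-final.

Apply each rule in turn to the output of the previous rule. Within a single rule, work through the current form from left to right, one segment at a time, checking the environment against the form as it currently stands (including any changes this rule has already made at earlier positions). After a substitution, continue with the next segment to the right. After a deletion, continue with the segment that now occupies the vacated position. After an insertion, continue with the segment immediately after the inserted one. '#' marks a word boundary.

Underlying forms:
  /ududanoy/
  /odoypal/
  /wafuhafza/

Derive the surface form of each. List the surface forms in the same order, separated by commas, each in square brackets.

/ududanoy/:
  Rule 1 Glottal Epenthesis: [ududanoy] → [hududanoy]
  Rule 2 Nasal Place Assimilation: no change — [hududanoy]
  Rule 3 Spirantization: [hududanoy] → [huzuzanoy]
  Rule 4 Final Vowel Deletion: no change — [huzuzanoy]
  Rule 5 Word-Final Devoicing: no change — [huzuzanoy]
/odoypal/:
  Rule 1 Glottal Epenthesis: [odoypal] → [hodoypal]
  Rule 2 Nasal Place Assimilation: no change — [hodoypal]
  Rule 3 Spirantization: [hodoypal] → [hozoypal]
  Rule 4 Final Vowel Deletion: no change — [hozoypal]
  Rule 5 Word-Final Devoicing: no change — [hozoypal]
/wafuhafza/:
  Rule 1 Glottal Epenthesis: no change — [wafuhafza]
  Rule 2 Nasal Place Assimilation: no change — [wafuhafza]
  Rule 3 Spirantization: no change — [wafuhafza]
  Rule 4 Final Vowel Deletion: [wafuhafza] → [wafuhafz]
  Rule 5 Word-Final Devoicing: [wafuhafz] → [wafuhafs]

[huzuzanoy], [hozoypal], [wafuhafs]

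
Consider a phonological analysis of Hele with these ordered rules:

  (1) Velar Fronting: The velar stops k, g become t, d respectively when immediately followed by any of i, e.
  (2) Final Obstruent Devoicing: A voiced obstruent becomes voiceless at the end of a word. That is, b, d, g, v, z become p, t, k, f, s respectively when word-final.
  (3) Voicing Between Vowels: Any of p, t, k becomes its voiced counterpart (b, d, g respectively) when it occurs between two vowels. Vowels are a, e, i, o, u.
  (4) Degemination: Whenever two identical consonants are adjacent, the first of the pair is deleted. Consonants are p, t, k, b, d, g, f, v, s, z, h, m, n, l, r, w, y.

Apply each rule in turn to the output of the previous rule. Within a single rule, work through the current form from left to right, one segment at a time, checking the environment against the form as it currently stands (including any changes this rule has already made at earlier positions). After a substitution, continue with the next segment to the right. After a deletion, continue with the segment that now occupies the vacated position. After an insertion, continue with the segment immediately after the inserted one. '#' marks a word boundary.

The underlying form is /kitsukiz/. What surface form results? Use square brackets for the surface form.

(1) Velar Fronting: [kitsukiz] → [titsutiz]
(2) Final Obstruent Devoicing: [titsutiz] → [titsutis]
(3) Voicing Between Vowels: [titsutis] → [titsudis]
(4) Degemination: no change — [titsudis]

[titsudis]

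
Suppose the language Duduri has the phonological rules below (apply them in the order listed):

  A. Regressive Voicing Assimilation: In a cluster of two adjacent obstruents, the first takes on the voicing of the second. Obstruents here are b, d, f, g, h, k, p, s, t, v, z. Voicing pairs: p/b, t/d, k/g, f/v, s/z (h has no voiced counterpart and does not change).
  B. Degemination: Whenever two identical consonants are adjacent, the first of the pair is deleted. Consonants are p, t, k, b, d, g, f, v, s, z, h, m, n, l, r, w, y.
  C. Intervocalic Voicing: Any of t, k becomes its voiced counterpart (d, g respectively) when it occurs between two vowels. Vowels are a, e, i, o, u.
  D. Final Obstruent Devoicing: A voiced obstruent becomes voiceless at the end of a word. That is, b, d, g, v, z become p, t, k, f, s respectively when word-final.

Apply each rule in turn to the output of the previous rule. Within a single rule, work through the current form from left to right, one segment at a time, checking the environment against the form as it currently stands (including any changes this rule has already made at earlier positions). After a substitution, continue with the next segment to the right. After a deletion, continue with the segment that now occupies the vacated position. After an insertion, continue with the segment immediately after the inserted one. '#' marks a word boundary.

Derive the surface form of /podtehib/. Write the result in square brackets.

[podehip]

A Regressive Voicing Assimilation: [podtehib] → [pottehib]
B Degemination: [pottehib] → [potehib]
C Intervocalic Voicing: [potehib] → [podehib]
D Final Obstruent Devoicing: [podehib] → [podehip]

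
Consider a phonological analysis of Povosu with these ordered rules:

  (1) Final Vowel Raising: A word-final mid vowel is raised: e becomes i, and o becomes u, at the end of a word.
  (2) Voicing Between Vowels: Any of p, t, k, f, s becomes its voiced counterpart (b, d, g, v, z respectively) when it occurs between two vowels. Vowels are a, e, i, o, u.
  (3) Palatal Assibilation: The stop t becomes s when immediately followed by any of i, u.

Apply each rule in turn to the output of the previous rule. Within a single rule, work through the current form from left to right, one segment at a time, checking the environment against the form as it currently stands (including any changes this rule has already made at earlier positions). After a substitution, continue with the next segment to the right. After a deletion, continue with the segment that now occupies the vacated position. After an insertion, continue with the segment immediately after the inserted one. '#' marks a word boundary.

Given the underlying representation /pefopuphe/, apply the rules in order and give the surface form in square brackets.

(1) Final Vowel Raising: [pefopuphe] → [pefopuphi]
(2) Voicing Between Vowels: [pefopuphi] → [pevobuphi]
(3) Palatal Assibilation: no change — [pevobuphi]

[pevobuphi]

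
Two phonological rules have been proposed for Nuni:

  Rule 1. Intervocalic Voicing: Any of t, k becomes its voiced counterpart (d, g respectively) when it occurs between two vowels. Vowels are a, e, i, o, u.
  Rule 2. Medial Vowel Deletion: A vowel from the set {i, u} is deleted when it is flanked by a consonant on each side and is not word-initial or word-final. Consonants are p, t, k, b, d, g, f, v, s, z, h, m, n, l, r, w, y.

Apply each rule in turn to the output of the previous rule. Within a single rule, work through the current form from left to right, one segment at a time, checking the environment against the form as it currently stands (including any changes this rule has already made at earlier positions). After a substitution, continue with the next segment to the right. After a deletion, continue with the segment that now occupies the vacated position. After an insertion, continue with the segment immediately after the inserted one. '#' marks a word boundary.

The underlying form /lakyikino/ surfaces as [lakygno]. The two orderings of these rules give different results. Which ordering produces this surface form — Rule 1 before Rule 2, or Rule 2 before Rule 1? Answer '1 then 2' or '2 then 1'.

1 then 2

Order 1 then 2:
  1 Intervocalic Voicing: [lakyikino] → [lakyigino]
  2 Medial Vowel Deletion: [lakyigino] → [lakygno]
  result: [lakygno]
Order 2 then 1:
  2 Medial Vowel Deletion: [lakyikino] → [lakykno]
  1 Intervocalic Voicing: no change — [lakykno]
  result: [lakykno]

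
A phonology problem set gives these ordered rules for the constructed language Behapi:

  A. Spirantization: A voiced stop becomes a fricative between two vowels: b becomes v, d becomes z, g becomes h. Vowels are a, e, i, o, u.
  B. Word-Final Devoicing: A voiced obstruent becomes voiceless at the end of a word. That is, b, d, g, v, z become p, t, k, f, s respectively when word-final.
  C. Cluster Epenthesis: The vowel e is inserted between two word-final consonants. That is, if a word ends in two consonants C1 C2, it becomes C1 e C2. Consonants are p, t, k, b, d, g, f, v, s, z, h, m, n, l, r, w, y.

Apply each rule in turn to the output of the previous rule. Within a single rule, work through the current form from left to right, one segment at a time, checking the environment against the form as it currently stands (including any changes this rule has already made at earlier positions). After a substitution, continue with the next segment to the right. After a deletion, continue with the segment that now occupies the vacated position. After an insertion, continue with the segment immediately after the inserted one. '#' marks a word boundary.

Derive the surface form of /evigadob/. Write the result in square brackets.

A Spirantization: [evigadob] → [evihazob]
B Word-Final Devoicing: [evihazob] → [evihazop]
C Cluster Epenthesis: no change — [evihazop]

[evihazop]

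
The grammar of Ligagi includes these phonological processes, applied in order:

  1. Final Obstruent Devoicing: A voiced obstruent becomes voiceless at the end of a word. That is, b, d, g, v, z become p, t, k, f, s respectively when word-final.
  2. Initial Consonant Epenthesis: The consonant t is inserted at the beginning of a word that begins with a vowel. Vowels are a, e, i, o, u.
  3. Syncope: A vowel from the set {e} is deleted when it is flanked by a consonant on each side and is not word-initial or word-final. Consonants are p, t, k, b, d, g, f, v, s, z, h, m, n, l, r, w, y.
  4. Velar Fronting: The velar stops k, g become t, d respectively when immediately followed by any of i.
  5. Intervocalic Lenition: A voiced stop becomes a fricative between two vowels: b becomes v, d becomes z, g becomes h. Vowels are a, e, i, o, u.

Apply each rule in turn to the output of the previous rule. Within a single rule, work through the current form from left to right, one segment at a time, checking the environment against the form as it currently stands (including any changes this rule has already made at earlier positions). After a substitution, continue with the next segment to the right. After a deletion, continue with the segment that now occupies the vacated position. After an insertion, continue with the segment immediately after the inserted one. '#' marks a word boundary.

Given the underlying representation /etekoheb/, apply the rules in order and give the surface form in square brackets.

1 Final Obstruent Devoicing: [etekoheb] → [etekohep]
2 Initial Consonant Epenthesis: [etekohep] → [tetekohep]
3 Syncope: [tetekohep] → [ttkohp]
4 Velar Fronting: no change — [ttkohp]
5 Intervocalic Lenition: no change — [ttkohp]

[ttkohp]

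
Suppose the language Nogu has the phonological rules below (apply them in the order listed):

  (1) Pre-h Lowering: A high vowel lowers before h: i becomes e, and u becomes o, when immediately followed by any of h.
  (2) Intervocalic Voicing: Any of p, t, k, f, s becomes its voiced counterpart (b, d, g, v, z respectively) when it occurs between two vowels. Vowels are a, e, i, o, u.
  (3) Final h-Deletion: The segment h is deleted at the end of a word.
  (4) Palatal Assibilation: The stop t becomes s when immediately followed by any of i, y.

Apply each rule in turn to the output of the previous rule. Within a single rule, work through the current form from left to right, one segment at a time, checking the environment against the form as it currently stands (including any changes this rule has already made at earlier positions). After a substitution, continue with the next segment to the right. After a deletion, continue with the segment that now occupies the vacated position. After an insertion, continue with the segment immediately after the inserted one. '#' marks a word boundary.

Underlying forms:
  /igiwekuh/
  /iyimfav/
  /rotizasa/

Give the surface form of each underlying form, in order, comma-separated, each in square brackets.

/igiwekuh/:
  (1) Pre-h Lowering: [igiwekuh] → [igiwekoh]
  (2) Intervocalic Voicing: [igiwekoh] → [igiwegoh]
  (3) Final h-Deletion: [igiwegoh] → [igiwego]
  (4) Palatal Assibilation: no change — [igiwego]
/iyimfav/:
  (1) Pre-h Lowering: no change — [iyimfav]
  (2) Intervocalic Voicing: no change — [iyimfav]
  (3) Final h-Deletion: no change — [iyimfav]
  (4) Palatal Assibilation: no change — [iyimfav]
/rotizasa/:
  (1) Pre-h Lowering: no change — [rotizasa]
  (2) Intervocalic Voicing: [rotizasa] → [rodizaza]
  (3) Final h-Deletion: no change — [rodizaza]
  (4) Palatal Assibilation: no change — [rodizaza]

[igiwego], [iyimfav], [rodizaza]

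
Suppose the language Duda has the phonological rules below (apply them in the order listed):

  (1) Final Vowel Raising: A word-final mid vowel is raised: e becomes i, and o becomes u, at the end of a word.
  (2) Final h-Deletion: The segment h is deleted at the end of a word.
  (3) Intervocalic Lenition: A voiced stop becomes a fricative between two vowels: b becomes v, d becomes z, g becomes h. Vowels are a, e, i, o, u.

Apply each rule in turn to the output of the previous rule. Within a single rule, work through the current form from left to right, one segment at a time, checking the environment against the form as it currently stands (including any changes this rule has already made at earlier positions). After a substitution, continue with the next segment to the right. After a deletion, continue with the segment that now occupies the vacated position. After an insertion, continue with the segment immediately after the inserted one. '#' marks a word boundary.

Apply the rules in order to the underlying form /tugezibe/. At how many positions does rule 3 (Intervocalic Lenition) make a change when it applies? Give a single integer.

2

(1) Final Vowel Raising: [tugezibe] → [tugezibi]
(2) Final h-Deletion: no change — [tugezibi]
(3) Intervocalic Lenition: [tugezibi] → [tuhezivi]
Rule 3 changed 2 position(s).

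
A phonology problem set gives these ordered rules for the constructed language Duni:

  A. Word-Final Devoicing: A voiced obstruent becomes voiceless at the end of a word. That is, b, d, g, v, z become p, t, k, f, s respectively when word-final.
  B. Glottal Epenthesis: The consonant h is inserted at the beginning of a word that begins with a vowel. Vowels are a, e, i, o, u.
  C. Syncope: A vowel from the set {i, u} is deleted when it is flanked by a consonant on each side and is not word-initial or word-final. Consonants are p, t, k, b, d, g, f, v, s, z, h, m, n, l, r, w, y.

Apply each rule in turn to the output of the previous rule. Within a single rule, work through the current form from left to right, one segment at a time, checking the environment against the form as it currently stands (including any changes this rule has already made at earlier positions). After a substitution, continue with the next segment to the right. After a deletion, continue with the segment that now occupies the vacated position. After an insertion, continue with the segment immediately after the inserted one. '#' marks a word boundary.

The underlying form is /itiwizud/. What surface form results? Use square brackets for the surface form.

[htwzt]

A Word-Final Devoicing: [itiwizud] → [itiwizut]
B Glottal Epenthesis: [itiwizut] → [hitiwizut]
C Syncope: [hitiwizut] → [htwzt]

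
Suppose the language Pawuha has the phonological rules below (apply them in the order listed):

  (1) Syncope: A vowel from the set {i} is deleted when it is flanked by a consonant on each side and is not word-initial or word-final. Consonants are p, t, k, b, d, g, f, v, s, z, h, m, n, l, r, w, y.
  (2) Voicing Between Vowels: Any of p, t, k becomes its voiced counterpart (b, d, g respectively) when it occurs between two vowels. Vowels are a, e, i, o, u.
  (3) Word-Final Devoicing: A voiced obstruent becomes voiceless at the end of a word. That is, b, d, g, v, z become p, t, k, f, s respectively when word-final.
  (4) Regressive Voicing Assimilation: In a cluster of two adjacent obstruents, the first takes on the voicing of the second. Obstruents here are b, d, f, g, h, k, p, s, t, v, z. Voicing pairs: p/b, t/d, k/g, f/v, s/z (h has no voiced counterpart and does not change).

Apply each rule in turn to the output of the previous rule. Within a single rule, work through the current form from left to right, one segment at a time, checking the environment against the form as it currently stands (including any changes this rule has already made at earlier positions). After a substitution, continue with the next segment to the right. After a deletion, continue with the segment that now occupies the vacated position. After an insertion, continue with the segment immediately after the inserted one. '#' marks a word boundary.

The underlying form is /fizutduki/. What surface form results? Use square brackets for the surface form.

[vzuddugi]

(1) Syncope: [fizutduki] → [fzutduki]
(2) Voicing Between Vowels: [fzutduki] → [fzutdugi]
(3) Word-Final Devoicing: no change — [fzutdugi]
(4) Regressive Voicing Assimilation: [fzutdugi] → [vzuddugi]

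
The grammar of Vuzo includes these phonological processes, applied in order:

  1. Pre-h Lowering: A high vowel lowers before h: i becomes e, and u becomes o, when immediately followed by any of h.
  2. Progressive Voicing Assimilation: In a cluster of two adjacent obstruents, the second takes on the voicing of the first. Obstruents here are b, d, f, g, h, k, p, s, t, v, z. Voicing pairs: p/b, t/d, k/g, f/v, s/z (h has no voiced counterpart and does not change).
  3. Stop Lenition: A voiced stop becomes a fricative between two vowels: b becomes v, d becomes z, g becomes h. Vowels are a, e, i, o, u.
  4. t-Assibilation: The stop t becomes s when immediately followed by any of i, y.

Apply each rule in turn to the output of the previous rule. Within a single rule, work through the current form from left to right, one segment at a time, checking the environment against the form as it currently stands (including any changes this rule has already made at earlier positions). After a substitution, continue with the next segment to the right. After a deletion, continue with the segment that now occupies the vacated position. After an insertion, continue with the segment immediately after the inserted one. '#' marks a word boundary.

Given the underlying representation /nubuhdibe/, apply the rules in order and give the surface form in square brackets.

[nuvohsive]

1 Pre-h Lowering: [nubuhdibe] → [nubohdibe]
2 Progressive Voicing Assimilation: [nubohdibe] → [nubohtibe]
3 Stop Lenition: [nubohtibe] → [nuvohtive]
4 t-Assibilation: [nuvohtive] → [nuvohsive]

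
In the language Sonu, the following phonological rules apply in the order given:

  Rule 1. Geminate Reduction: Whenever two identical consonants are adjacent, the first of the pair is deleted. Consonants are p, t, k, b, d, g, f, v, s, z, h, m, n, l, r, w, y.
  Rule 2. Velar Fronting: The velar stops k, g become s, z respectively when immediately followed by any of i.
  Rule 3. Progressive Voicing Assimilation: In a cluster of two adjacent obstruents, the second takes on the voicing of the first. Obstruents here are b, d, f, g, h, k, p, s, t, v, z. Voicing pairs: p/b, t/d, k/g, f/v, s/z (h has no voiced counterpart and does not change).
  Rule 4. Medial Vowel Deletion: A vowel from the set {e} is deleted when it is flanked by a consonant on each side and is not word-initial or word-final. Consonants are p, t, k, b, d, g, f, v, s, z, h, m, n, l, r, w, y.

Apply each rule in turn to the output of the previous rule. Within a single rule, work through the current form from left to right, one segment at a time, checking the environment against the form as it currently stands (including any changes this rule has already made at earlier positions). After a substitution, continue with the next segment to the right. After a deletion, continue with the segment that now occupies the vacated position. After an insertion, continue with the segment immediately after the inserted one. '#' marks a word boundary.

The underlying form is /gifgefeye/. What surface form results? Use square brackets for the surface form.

Rule 1 Geminate Reduction: no change — [gifgefeye]
Rule 2 Velar Fronting: [gifgefeye] → [zifgefeye]
Rule 3 Progressive Voicing Assimilation: [zifgefeye] → [zifkefeye]
Rule 4 Medial Vowel Deletion: [zifkefeye] → [zifkfye]

[zifkfye]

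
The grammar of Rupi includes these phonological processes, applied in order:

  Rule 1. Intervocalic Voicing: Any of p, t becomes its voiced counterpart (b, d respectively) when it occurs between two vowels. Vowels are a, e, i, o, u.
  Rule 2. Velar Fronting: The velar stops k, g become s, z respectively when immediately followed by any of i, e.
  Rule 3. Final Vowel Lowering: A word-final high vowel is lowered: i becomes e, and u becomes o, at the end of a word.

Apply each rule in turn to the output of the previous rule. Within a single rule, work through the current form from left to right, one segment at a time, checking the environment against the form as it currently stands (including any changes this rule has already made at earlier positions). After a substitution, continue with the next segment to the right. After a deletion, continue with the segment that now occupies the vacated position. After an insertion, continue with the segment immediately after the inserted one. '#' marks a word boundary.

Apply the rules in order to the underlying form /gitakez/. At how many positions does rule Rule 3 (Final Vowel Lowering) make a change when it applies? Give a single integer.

Rule 1 Intervocalic Voicing: [gitakez] → [gidakez]
Rule 2 Velar Fronting: [gidakez] → [zidasez]
Rule 3 Final Vowel Lowering: no change — [zidasez]
Rule Rule 3 changed 0 position(s).

0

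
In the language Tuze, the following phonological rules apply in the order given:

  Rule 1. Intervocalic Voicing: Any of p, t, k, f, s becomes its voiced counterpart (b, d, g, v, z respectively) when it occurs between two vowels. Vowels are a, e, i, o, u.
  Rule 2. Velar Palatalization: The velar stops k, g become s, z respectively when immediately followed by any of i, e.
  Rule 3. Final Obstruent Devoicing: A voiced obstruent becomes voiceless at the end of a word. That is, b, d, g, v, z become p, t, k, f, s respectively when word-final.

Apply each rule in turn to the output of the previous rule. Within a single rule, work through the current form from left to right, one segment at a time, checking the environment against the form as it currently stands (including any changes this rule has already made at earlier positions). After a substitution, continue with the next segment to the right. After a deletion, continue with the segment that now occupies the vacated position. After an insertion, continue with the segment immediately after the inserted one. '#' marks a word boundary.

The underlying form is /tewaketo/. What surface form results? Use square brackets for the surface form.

Rule 1 Intervocalic Voicing: [tewaketo] → [tewagedo]
Rule 2 Velar Palatalization: [tewagedo] → [tewazedo]
Rule 3 Final Obstruent Devoicing: no change — [tewazedo]

[tewazedo]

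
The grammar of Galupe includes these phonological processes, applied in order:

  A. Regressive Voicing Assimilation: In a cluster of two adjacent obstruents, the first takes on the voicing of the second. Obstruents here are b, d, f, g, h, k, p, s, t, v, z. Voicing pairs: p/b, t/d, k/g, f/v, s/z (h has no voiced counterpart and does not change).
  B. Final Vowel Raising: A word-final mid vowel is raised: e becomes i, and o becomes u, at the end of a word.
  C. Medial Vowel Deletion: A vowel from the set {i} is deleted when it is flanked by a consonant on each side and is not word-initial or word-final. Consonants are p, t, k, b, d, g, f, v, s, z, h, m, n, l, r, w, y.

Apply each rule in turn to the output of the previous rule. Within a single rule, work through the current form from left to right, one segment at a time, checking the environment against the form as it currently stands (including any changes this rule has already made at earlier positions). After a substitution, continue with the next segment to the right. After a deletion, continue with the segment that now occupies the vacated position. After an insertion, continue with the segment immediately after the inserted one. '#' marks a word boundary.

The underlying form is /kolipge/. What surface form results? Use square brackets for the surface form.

A Regressive Voicing Assimilation: [kolipge] → [kolibge]
B Final Vowel Raising: [kolibge] → [kolibgi]
C Medial Vowel Deletion: [kolibgi] → [kolbgi]

[kolbgi]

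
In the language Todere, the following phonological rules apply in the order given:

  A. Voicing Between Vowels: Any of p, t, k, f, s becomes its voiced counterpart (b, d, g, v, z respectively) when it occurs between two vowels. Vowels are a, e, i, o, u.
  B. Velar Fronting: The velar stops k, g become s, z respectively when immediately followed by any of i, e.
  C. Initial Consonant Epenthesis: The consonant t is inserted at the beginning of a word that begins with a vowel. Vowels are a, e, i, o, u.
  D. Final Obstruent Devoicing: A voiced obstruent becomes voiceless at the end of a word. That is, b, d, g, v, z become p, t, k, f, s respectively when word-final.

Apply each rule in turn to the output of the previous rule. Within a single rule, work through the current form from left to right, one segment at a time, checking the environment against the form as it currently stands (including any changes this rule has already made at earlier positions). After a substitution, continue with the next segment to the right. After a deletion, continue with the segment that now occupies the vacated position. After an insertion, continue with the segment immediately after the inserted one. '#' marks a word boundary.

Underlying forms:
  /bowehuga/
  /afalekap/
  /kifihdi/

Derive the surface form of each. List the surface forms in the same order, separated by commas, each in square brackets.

[bowehuga], [tavalegap], [sivihdi]

/bowehuga/:
  A Voicing Between Vowels: no change — [bowehuga]
  B Velar Fronting: no change — [bowehuga]
  C Initial Consonant Epenthesis: no change — [bowehuga]
  D Final Obstruent Devoicing: no change — [bowehuga]
/afalekap/:
  A Voicing Between Vowels: [afalekap] → [avalegap]
  B Velar Fronting: no change — [avalegap]
  C Initial Consonant Epenthesis: [avalegap] → [tavalegap]
  D Final Obstruent Devoicing: no change — [tavalegap]
/kifihdi/:
  A Voicing Between Vowels: [kifihdi] → [kivihdi]
  B Velar Fronting: [kivihdi] → [sivihdi]
  C Initial Consonant Epenthesis: no change — [sivihdi]
  D Final Obstruent Devoicing: no change — [sivihdi]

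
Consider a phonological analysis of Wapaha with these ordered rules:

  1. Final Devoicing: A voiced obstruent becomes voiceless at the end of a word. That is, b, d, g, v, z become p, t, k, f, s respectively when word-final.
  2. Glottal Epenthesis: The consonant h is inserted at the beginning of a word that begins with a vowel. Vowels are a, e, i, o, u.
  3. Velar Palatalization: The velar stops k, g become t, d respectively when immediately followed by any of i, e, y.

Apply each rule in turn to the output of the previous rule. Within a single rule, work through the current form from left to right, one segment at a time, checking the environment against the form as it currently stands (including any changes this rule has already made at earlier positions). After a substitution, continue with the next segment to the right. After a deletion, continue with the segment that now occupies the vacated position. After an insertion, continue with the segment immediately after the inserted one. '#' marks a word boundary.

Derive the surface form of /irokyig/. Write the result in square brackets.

[hirotyik]

1 Final Devoicing: [irokyig] → [irokyik]
2 Glottal Epenthesis: [irokyik] → [hirokyik]
3 Velar Palatalization: [hirokyik] → [hirotyik]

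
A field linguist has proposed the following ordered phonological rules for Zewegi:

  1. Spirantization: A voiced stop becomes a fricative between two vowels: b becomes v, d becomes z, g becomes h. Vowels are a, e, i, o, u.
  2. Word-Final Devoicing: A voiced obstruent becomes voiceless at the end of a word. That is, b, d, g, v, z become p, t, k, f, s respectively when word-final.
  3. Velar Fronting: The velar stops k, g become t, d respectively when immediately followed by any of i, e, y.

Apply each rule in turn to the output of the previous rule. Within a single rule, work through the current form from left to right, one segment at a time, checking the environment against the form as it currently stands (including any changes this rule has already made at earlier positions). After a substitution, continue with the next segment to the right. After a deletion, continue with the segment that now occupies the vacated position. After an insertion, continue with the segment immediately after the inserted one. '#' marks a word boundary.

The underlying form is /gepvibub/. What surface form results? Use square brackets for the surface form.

1 Spirantization: [gepvibub] → [gepvivub]
2 Word-Final Devoicing: [gepvivub] → [gepvivup]
3 Velar Fronting: [gepvivup] → [depvivup]

[depvivup]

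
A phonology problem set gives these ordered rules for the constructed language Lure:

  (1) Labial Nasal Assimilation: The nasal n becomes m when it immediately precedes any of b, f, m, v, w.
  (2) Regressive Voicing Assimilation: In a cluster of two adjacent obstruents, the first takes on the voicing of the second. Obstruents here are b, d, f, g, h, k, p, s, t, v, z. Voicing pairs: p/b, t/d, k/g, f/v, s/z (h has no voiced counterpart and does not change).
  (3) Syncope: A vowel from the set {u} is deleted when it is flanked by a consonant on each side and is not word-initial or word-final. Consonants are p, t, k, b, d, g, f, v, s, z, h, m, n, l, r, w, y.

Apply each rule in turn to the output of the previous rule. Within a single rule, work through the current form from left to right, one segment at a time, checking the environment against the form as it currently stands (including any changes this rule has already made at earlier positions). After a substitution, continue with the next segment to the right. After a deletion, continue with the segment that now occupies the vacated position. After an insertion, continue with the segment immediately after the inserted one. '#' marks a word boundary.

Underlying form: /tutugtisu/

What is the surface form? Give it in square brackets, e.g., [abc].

(1) Labial Nasal Assimilation: no change — [tutugtisu]
(2) Regressive Voicing Assimilation: [tutugtisu] → [tutuktisu]
(3) Syncope: [tutuktisu] → [ttktisu]

[ttktisu]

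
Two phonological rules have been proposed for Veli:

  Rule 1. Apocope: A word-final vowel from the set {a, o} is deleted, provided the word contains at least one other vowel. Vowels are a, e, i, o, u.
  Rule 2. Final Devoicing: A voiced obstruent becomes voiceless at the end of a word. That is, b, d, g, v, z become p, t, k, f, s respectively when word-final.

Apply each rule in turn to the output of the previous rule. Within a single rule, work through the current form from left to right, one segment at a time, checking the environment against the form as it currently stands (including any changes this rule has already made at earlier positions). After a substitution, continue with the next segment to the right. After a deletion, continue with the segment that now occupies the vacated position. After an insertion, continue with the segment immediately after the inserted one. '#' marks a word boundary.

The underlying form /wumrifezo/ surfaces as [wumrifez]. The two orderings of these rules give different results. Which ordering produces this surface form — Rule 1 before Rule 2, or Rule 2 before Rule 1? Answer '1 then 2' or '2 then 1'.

Order 1 then 2:
  1 Apocope: [wumrifezo] → [wumrifez]
  2 Final Devoicing: [wumrifez] → [wumrifes]
  result: [wumrifes]
Order 2 then 1:
  2 Final Devoicing: no change — [wumrifezo]
  1 Apocope: [wumrifezo] → [wumrifez]
  result: [wumrifez]

2 then 1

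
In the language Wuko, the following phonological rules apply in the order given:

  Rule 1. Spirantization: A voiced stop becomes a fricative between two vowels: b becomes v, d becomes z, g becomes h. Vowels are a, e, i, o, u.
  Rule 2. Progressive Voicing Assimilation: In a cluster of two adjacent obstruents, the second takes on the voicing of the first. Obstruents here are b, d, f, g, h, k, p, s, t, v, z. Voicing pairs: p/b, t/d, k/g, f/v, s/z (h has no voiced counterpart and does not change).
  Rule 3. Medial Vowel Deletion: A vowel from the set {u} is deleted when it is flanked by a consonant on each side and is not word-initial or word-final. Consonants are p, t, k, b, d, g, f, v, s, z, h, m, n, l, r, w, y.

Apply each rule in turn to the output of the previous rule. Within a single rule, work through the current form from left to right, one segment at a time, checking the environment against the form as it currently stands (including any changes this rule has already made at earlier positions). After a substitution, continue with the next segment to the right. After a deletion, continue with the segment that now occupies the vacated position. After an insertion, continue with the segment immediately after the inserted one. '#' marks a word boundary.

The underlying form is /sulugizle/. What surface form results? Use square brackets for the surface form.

Rule 1 Spirantization: [sulugizle] → [suluhizle]
Rule 2 Progressive Voicing Assimilation: no change — [suluhizle]
Rule 3 Medial Vowel Deletion: [suluhizle] → [slhizle]

[slhizle]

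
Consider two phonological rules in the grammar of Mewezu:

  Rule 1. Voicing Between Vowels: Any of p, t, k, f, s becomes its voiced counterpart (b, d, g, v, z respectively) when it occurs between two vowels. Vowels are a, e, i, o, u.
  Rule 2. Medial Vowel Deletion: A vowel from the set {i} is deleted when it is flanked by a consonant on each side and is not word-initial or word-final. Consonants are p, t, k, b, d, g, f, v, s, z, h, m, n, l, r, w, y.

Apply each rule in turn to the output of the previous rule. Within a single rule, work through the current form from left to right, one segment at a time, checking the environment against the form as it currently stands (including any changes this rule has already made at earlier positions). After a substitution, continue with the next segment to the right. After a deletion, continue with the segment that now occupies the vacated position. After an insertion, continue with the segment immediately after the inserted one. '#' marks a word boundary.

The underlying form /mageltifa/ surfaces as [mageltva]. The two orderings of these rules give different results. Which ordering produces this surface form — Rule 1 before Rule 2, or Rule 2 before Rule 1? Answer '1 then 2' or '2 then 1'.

Order 1 then 2:
  1 Voicing Between Vowels: [mageltifa] → [mageltiva]
  2 Medial Vowel Deletion: [mageltiva] → [mageltva]
  result: [mageltva]
Order 2 then 1:
  2 Medial Vowel Deletion: [mageltifa] → [mageltfa]
  1 Voicing Between Vowels: no change — [mageltfa]
  result: [mageltfa]

1 then 2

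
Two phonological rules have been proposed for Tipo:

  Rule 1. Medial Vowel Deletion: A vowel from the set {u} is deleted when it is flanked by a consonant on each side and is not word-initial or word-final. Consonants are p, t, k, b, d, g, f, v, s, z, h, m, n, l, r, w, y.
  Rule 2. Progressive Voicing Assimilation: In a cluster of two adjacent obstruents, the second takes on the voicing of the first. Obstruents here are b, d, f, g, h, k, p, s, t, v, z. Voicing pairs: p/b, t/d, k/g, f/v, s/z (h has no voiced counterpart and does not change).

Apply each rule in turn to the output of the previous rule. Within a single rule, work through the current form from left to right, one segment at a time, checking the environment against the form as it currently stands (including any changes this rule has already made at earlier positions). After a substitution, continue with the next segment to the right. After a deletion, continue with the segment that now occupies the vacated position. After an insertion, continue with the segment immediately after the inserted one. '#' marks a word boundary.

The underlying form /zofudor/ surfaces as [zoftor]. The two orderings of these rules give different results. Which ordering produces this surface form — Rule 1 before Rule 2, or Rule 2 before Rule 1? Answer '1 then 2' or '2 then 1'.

Order 1 then 2:
  1 Medial Vowel Deletion: [zofudor] → [zofdor]
  2 Progressive Voicing Assimilation: [zofdor] → [zoftor]
  result: [zoftor]
Order 2 then 1:
  2 Progressive Voicing Assimilation: no change — [zofudor]
  1 Medial Vowel Deletion: [zofudor] → [zofdor]
  result: [zofdor]

1 then 2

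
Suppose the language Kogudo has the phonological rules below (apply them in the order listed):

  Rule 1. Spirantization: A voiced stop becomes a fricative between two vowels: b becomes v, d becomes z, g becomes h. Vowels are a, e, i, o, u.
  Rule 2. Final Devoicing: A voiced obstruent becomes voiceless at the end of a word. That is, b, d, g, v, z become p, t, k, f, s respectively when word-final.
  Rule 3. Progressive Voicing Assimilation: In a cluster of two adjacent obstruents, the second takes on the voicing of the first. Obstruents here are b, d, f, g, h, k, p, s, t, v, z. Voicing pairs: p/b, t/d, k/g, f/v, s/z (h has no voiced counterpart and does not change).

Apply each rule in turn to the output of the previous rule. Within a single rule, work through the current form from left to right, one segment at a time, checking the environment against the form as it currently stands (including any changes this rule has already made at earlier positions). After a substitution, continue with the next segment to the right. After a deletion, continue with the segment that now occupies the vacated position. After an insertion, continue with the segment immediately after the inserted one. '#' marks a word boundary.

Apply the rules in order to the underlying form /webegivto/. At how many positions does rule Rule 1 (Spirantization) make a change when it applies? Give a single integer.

2

Rule 1 Spirantization: [webegivto] → [wevehivto]
Rule 2 Final Devoicing: no change — [wevehivto]
Rule 3 Progressive Voicing Assimilation: [wevehivto] → [wevehivdo]
Rule Rule 1 changed 2 position(s).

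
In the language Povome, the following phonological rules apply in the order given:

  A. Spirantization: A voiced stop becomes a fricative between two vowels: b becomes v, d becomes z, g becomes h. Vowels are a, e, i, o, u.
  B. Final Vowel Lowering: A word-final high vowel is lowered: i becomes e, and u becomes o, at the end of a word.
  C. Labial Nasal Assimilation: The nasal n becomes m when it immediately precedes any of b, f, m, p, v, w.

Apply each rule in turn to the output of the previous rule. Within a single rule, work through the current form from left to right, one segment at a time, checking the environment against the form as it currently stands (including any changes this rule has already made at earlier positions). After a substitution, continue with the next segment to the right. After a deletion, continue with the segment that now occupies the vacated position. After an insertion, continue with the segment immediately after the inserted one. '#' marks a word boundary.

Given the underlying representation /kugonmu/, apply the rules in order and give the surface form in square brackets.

A Spirantization: [kugonmu] → [kuhonmu]
B Final Vowel Lowering: [kuhonmu] → [kuhonmo]
C Labial Nasal Assimilation: [kuhonmo] → [kuhommo]

[kuhommo]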